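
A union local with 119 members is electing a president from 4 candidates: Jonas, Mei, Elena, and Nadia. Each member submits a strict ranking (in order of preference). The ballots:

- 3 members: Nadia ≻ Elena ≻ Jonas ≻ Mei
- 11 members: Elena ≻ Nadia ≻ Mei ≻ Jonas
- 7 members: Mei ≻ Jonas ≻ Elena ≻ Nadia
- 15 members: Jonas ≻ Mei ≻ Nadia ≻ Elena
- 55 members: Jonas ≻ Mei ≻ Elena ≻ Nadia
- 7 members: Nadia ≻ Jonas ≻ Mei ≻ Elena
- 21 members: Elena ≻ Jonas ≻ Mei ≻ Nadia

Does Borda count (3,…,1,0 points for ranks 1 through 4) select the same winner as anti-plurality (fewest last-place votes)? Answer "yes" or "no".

Borda — scores: Jonas 283, Mei 200, Elena 164, Nadia 67. Winner: Jonas.
Anti-plurality — last-place votes: Jonas 11, Mei 3, Elena 22, Nadia 83. Winner: Mei.
The two methods disagree.

no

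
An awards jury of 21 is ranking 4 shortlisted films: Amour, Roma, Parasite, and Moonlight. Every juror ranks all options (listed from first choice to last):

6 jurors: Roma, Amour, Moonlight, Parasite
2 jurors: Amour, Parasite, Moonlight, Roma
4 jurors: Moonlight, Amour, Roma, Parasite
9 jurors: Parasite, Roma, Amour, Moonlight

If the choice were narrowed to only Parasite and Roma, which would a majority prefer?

Parasite

Voters preferring Parasite to Roma: 11; preferring Roma to Parasite: 10.
Parasite wins the head-to-head.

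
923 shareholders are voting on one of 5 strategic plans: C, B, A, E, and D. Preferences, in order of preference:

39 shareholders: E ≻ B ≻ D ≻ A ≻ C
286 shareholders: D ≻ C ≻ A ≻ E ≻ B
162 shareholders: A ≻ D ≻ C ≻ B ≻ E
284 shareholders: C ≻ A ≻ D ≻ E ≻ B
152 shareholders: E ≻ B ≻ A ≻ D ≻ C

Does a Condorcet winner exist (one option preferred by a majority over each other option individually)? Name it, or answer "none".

Checking pairwise contests:
D beats C 639–284.
C beats B 732–191.
C beats A 570–353.
C beats E 732–191.
A beats D 598–325.
Every option loses at least one head-to-head, so there is no Condorcet winner.

none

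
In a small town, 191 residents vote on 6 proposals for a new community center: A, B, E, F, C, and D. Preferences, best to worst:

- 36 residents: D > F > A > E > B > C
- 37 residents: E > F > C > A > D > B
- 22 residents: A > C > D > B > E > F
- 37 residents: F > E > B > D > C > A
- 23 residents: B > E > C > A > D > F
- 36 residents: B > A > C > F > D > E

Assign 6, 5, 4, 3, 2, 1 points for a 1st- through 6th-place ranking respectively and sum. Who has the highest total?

A: 36·4 + 37·3 + 22·6 + 37·1 + 23·3 + 36·5 = 673
B: 36·2 + 37·1 + 22·3 + 37·4 + 23·6 + 36·6 = 677
E: 36·3 + 37·6 + 22·2 + 37·5 + 23·5 + 36·1 = 710
F: 36·5 + 37·5 + 22·1 + 37·6 + 23·1 + 36·3 = 740
C: 36·1 + 37·4 + 22·5 + 37·2 + 23·4 + 36·4 = 604
D: 36·6 + 37·2 + 22·4 + 37·3 + 23·2 + 36·2 = 607
F has the highest Borda score (740).

F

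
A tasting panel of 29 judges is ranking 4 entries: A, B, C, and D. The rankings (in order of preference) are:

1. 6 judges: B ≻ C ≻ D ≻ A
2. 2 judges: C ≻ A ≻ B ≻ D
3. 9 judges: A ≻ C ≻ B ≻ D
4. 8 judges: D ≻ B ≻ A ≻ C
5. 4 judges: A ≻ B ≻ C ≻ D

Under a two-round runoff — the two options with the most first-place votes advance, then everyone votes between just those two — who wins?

A

Round 1 first-place votes: A 13, B 6, C 2, D 8.
A and D advance.
Runoff: A is preferred to D by 15 voters; D by 14.
A wins the runoff.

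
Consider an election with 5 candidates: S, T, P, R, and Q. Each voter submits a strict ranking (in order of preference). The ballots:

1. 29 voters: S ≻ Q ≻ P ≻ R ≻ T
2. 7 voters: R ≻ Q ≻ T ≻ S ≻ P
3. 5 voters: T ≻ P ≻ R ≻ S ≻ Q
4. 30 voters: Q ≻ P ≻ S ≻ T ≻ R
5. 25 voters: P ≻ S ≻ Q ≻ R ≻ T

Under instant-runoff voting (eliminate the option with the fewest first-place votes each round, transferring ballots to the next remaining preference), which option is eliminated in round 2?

Round 1: S 29, T 5, P 25, R 7, Q 30. Eliminate T.
Round 2: S 29, P 30, R 7, Q 30. Eliminate R.

R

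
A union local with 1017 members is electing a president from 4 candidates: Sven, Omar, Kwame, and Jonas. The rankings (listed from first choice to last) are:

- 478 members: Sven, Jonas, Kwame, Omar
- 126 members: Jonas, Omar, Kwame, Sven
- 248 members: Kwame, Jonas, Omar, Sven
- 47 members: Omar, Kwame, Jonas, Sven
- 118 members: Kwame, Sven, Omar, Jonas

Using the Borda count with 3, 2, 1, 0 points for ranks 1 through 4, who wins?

Jonas

Sven: 478·3 + 126·0 + 248·0 + 47·0 + 118·2 = 1670
Omar: 478·0 + 126·2 + 248·1 + 47·3 + 118·1 = 759
Kwame: 478·1 + 126·1 + 248·3 + 47·2 + 118·3 = 1796
Jonas: 478·2 + 126·3 + 248·2 + 47·1 + 118·0 = 1877
Jonas has the highest Borda score (1877).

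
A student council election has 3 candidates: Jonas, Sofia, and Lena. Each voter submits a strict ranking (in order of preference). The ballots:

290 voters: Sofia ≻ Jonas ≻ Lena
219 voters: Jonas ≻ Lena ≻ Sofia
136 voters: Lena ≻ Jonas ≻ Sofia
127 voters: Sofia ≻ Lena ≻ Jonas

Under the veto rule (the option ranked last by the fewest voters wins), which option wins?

Last-place votes: Jonas 127, Sofia 355, Lena 290.
Jonas is ranked last by the fewest voters, so Jonas wins.

Jonas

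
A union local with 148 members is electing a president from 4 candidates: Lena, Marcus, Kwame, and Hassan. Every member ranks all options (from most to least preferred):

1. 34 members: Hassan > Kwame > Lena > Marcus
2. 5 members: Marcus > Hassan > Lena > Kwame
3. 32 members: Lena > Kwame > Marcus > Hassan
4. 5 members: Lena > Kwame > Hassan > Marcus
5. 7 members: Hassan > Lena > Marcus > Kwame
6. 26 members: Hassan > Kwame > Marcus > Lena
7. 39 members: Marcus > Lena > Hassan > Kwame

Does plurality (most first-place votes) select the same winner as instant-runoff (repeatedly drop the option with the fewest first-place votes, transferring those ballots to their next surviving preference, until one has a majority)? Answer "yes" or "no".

Plurality — first-place votes: Lena 37, Marcus 44, Kwame 0, Hassan 67. Winner: Hassan.
Instant-runoff — R1 Lena 37, Marcus 44, Kwame 0, Hassan 67 (Kwame out); R2 Lena 37, Marcus 44, Hassan 67 (Lena out); R3 Marcus 76, Hassan 72 (Marcus winner). Winner: Marcus.
The two methods disagree.

no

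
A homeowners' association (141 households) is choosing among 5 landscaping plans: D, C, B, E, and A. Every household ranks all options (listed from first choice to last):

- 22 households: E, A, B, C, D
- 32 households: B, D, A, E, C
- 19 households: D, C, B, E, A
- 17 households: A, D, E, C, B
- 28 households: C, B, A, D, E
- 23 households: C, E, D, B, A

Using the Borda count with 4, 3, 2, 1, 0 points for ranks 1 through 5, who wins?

D: 22·0 + 32·3 + 19·4 + 17·3 + 28·1 + 23·2 = 297
C: 22·1 + 32·0 + 19·3 + 17·1 + 28·4 + 23·4 = 300
B: 22·2 + 32·4 + 19·2 + 17·0 + 28·3 + 23·1 = 317
E: 22·4 + 32·1 + 19·1 + 17·2 + 28·0 + 23·3 = 242
A: 22·3 + 32·2 + 19·0 + 17·4 + 28·2 + 23·0 = 254
B has the highest Borda score (317).

B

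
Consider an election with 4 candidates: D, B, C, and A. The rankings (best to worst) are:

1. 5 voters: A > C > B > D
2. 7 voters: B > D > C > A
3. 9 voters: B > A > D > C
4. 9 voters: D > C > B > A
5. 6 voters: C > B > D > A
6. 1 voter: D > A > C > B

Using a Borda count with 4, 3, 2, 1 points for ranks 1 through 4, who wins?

D: 5·1 + 7·3 + 9·2 + 9·4 + 6·2 + 1·4 = 96
B: 5·2 + 7·4 + 9·4 + 9·2 + 6·3 + 1·1 = 111
C: 5·3 + 7·2 + 9·1 + 9·3 + 6·4 + 1·2 = 91
A: 5·4 + 7·1 + 9·3 + 9·1 + 6·1 + 1·3 = 72
B has the highest Borda score (111).

B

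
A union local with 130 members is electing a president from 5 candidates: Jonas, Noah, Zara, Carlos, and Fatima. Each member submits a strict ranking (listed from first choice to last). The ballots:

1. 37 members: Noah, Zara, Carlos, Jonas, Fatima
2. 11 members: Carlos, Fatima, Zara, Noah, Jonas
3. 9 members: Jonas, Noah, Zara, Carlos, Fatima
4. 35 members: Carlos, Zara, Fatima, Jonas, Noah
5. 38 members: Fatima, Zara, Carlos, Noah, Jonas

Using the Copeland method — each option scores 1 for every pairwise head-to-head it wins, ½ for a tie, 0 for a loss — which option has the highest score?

Zara

Jonas: loses to Noah, Zara, Carlos, and Fatima → score 0.
Noah: beats Jonas; loses to Zara, Carlos, and Fatima → score 1.
Zara: beats Jonas, Noah, Carlos, and Fatima → score 4.
Carlos: beats Jonas, Noah, and Fatima; loses to Zara → score 3.
Fatima: beats Jonas and Noah; loses to Zara and Carlos → score 2.
Zara has the best pairwise record.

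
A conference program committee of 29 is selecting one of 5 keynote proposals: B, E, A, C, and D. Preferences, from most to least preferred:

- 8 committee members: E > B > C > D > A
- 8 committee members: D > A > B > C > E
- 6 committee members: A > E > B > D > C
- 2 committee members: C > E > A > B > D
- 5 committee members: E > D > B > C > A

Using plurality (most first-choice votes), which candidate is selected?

E

First-place votes: B 0, E 13, A 6, C 2, D 8.
E has the most first-place votes.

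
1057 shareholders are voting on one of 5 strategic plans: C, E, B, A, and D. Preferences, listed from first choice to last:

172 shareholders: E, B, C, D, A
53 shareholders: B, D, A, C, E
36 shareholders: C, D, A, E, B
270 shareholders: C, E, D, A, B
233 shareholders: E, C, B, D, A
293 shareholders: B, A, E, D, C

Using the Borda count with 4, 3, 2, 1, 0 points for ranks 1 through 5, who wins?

E

C: 172·2 + 53·1 + 36·4 + 270·4 + 233·3 + 293·0 = 2320
E: 172·4 + 53·0 + 36·1 + 270·3 + 233·4 + 293·2 = 3052
B: 172·3 + 53·4 + 36·0 + 270·0 + 233·2 + 293·4 = 2366
A: 172·0 + 53·2 + 36·2 + 270·1 + 233·0 + 293·3 = 1327
D: 172·1 + 53·3 + 36·3 + 270·2 + 233·1 + 293·1 = 1505
E has the highest Borda score (3052).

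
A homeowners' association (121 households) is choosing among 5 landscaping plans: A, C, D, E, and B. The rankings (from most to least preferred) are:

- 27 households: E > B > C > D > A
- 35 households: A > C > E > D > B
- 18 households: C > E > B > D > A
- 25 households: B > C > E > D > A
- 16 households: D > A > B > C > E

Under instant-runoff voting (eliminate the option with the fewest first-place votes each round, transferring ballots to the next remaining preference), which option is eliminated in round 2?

C

Round 1: A 35, C 18, D 16, E 27, B 25. Eliminate D.
Round 2: A 51, C 18, E 27, B 25. Eliminate C.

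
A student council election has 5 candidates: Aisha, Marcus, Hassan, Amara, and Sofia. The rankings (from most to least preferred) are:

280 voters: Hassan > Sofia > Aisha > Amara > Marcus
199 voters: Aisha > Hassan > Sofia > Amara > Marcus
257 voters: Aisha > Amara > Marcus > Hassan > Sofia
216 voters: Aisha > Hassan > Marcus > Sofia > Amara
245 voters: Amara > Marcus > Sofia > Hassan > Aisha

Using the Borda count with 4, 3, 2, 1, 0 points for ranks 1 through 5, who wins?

Aisha

Aisha: 280·2 + 199·4 + 257·4 + 216·4 + 245·0 = 3248
Marcus: 280·0 + 199·0 + 257·2 + 216·2 + 245·3 = 1681
Hassan: 280·4 + 199·3 + 257·1 + 216·3 + 245·1 = 2867
Amara: 280·1 + 199·1 + 257·3 + 216·0 + 245·4 = 2230
Sofia: 280·3 + 199·2 + 257·0 + 216·1 + 245·2 = 1944
Aisha has the highest Borda score (3248).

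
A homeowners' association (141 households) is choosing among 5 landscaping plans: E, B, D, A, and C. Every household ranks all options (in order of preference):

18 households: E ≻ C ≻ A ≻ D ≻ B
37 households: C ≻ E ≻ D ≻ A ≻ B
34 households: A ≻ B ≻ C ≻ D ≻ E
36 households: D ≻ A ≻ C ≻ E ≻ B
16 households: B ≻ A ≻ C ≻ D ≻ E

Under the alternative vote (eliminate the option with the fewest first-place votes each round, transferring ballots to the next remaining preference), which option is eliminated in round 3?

D

Round 1: E 18, B 16, D 36, A 34, C 37. Eliminate B.
Round 2: E 18, D 36, A 50, C 37. Eliminate E.
Round 3: D 36, A 50, C 55. Eliminate D.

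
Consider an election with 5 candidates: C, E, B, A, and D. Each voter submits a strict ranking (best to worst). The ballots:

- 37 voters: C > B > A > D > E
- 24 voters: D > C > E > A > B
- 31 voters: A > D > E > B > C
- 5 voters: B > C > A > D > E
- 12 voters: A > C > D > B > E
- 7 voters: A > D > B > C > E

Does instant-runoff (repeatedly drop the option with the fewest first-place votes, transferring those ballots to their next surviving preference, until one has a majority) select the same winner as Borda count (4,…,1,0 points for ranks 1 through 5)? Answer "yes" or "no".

no

Instant-runoff — R1 C 37, E 0, B 5, A 50, D 24 (E out); R2 C 37, B 5, A 50, D 24 (B out); R3 C 42, A 50, D 24 (D out); R4 C 66, A 50 (C winner). Winner: C.
Borda — scores: C 278, E 110, B 188, A 308, D 276. Winner: A.
The two methods disagree.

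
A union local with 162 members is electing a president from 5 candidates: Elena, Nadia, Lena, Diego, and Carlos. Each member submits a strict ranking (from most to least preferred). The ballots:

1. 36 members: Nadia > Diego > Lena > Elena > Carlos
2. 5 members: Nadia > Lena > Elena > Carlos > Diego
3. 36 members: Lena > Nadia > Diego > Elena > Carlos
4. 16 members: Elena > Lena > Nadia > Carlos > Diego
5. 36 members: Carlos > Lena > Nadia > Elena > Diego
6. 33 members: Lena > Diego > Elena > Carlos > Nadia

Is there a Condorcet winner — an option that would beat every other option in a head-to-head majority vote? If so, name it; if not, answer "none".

Lena vs Elena: 146–16 for Lena.
Lena vs Nadia: 121–41 for Lena.
Lena vs Diego: 126–36 for Lena.
Lena vs Carlos: 126–36 for Lena.
Lena beats every other option head-to-head.

Lena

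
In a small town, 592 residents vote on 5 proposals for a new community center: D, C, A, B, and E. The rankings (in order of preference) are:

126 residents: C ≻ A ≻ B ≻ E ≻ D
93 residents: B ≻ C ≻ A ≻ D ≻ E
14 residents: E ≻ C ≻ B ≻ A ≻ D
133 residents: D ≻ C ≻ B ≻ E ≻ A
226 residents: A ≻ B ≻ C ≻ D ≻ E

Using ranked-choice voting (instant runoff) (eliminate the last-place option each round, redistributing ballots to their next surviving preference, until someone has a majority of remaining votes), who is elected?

Round 1: D 133, C 126, A 226, B 93, E 14. Eliminate E.
Round 2: D 133, C 140, A 226, B 93. Eliminate B.
Round 3: D 133, C 233, A 226. Eliminate D.
Round 4: C 366, A 226. C has a majority.

C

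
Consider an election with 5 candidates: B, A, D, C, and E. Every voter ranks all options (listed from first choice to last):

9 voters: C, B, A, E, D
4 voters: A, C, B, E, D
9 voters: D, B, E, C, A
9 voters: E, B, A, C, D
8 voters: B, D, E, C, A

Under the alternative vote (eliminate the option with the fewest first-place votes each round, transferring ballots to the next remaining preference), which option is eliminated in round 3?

Round 1: B 8, A 4, D 9, C 9, E 9. Eliminate A.
Round 2: B 8, D 9, C 13, E 9. Eliminate B.
Round 3: D 17, C 13, E 9. Eliminate E.

E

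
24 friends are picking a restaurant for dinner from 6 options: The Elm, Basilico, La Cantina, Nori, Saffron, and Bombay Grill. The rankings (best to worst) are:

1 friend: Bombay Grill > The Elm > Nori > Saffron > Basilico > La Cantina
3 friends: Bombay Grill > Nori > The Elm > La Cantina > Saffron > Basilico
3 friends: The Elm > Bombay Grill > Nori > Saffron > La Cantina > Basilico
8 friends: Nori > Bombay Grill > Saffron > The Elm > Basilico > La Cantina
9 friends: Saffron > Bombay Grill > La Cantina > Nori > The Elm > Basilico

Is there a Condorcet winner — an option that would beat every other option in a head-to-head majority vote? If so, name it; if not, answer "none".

Bombay Grill vs The Elm: 21–3 for Bombay Grill.
Bombay Grill vs Basilico: 24–0 for Bombay Grill.
Bombay Grill vs La Cantina: 24–0 for Bombay Grill.
Bombay Grill vs Nori: 16–8 for Bombay Grill.
Bombay Grill vs Saffron: 15–9 for Bombay Grill.
Bombay Grill beats every other option head-to-head.

Bombay Grill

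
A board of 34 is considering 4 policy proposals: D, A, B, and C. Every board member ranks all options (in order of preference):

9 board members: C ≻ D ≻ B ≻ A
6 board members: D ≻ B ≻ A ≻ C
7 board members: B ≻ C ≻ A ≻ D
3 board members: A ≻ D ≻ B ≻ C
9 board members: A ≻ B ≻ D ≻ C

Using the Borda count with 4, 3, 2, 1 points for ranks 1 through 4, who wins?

D: 9·3 + 6·4 + 7·1 + 3·3 + 9·2 = 85
A: 9·1 + 6·2 + 7·2 + 3·4 + 9·4 = 83
B: 9·2 + 6·3 + 7·4 + 3·2 + 9·3 = 97
C: 9·4 + 6·1 + 7·3 + 3·1 + 9·1 = 75
B has the highest Borda score (97).

B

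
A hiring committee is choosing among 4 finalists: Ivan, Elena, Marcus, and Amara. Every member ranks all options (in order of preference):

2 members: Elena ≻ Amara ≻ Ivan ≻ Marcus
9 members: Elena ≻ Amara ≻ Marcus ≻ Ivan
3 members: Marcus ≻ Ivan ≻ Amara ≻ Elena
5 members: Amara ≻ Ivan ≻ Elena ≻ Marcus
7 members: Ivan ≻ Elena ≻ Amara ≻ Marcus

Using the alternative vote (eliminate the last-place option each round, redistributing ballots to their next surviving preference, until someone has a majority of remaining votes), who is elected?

Ivan

Round 1: Ivan 7, Elena 11, Marcus 3, Amara 5. Eliminate Marcus.
Round 2: Ivan 10, Elena 11, Amara 5. Eliminate Amara.
Round 3: Ivan 15, Elena 11. Ivan has a majority.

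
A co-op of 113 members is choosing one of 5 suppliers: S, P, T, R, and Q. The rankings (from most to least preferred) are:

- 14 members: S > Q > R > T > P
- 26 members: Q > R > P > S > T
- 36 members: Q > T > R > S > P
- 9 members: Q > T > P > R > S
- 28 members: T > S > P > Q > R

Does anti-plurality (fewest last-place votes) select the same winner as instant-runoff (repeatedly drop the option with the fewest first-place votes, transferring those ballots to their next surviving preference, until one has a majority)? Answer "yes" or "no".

yes

Anti-plurality — last-place votes: S 9, P 50, T 26, R 28, Q 0. Winner: Q.
Instant-runoff — R1 S 14, P 0, T 28, R 0, Q 71 (Q winner). Winner: Q.
The two methods agree.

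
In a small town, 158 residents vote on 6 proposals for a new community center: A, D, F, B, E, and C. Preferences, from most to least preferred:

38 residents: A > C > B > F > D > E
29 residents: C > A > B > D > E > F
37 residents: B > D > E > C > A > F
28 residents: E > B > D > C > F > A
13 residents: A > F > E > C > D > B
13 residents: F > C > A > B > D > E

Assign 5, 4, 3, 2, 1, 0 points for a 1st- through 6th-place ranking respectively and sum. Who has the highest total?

A: 38·5 + 29·4 + 37·1 + 28·0 + 13·5 + 13·3 = 447
D: 38·1 + 29·2 + 37·4 + 28·3 + 13·1 + 13·1 = 354
F: 38·2 + 29·0 + 37·0 + 28·1 + 13·4 + 13·5 = 221
B: 38·3 + 29·3 + 37·5 + 28·4 + 13·0 + 13·2 = 524
E: 38·0 + 29·1 + 37·3 + 28·5 + 13·3 + 13·0 = 319
C: 38·4 + 29·5 + 37·2 + 28·2 + 13·2 + 13·4 = 505
B has the highest Borda score (524).

B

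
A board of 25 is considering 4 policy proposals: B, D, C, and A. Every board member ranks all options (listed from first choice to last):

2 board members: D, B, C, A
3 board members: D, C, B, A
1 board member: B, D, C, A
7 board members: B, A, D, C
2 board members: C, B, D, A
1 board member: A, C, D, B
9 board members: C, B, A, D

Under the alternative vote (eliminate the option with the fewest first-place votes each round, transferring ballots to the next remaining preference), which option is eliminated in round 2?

Round 1: B 8, D 5, C 11, A 1. Eliminate A.
Round 2: B 8, D 5, C 12. Eliminate D.

D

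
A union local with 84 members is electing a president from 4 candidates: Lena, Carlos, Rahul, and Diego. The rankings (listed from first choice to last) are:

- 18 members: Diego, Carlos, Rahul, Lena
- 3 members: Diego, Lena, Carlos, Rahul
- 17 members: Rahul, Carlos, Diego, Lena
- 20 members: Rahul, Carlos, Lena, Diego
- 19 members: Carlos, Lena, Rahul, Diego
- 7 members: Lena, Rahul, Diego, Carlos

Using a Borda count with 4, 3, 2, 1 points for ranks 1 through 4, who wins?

Carlos

Lena: 18·1 + 3·3 + 17·1 + 20·2 + 19·3 + 7·4 = 169
Carlos: 18·3 + 3·2 + 17·3 + 20·3 + 19·4 + 7·1 = 254
Rahul: 18·2 + 3·1 + 17·4 + 20·4 + 19·2 + 7·3 = 246
Diego: 18·4 + 3·4 + 17·2 + 20·1 + 19·1 + 7·2 = 171
Carlos has the highest Borda score (254).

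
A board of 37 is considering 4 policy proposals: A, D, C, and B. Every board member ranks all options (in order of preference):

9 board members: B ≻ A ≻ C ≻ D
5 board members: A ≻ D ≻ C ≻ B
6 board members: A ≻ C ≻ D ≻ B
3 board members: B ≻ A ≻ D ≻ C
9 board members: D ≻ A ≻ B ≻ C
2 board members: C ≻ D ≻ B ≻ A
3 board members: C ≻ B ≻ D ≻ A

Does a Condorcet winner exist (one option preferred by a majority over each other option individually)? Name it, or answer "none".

A

A vs D: 23–14 for A.
A vs C: 32–5 for A.
A vs B: 20–17 for A.
A beats every other option head-to-head.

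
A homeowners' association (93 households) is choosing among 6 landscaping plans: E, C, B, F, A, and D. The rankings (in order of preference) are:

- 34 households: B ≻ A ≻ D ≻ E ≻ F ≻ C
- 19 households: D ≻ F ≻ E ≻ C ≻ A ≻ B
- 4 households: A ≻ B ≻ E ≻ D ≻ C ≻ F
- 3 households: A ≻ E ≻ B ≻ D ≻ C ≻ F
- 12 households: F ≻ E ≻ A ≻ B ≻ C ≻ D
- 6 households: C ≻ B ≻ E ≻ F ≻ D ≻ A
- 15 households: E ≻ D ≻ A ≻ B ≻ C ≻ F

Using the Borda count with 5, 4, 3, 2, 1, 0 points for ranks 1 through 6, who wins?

E

E: 34·2 + 19·3 + 4·3 + 3·4 + 12·4 + 6·3 + 15·5 = 290
C: 34·0 + 19·2 + 4·1 + 3·1 + 12·1 + 6·5 + 15·1 = 102
B: 34·5 + 19·0 + 4·4 + 3·3 + 12·2 + 6·4 + 15·2 = 273
F: 34·1 + 19·4 + 4·0 + 3·0 + 12·5 + 6·2 + 15·0 = 182
A: 34·4 + 19·1 + 4·5 + 3·5 + 12·3 + 6·0 + 15·3 = 271
D: 34·3 + 19·5 + 4·2 + 3·2 + 12·0 + 6·1 + 15·4 = 277
E has the highest Borda score (290).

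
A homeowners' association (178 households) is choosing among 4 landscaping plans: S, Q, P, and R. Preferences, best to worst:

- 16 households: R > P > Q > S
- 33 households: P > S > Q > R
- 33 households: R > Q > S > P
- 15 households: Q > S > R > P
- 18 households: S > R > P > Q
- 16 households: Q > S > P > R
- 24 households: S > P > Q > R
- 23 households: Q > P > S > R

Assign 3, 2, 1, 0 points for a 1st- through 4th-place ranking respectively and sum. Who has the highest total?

S: 16·0 + 33·2 + 33·1 + 15·2 + 18·3 + 16·2 + 24·3 + 23·1 = 310
Q: 16·1 + 33·1 + 33·2 + 15·3 + 18·0 + 16·3 + 24·1 + 23·3 = 301
P: 16·2 + 33·3 + 33·0 + 15·0 + 18·1 + 16·1 + 24·2 + 23·2 = 259
R: 16·3 + 33·0 + 33·3 + 15·1 + 18·2 + 16·0 + 24·0 + 23·0 = 198
S has the highest Borda score (310).

S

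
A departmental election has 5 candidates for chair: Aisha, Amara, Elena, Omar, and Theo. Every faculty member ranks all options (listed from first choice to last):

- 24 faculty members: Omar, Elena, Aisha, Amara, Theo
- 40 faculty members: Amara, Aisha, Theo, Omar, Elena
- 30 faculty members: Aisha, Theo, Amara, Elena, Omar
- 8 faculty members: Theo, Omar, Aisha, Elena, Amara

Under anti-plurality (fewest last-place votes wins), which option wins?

Aisha

Last-place votes: Aisha 0, Amara 8, Elena 40, Omar 30, Theo 24.
Aisha is ranked last by the fewest voters, so Aisha wins.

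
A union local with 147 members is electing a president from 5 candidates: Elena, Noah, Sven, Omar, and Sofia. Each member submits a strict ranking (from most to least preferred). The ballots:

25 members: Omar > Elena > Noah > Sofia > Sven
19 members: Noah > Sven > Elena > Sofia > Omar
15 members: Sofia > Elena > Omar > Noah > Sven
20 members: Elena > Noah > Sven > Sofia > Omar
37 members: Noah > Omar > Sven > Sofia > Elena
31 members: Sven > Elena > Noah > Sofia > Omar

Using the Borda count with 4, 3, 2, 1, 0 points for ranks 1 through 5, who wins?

Elena: 25·3 + 19·2 + 15·3 + 20·4 + 37·0 + 31·3 = 331
Noah: 25·2 + 19·4 + 15·1 + 20·3 + 37·4 + 31·2 = 411
Sven: 25·0 + 19·3 + 15·0 + 20·2 + 37·2 + 31·4 = 295
Omar: 25·4 + 19·0 + 15·2 + 20·0 + 37·3 + 31·0 = 241
Sofia: 25·1 + 19·1 + 15·4 + 20·1 + 37·1 + 31·1 = 192
Noah has the highest Borda score (411).

Noah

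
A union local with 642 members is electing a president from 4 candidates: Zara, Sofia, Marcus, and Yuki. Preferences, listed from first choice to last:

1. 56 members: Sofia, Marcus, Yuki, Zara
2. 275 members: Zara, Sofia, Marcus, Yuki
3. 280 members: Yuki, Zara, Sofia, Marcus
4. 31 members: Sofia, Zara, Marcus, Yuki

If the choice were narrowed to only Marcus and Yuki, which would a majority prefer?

Voters preferring Marcus to Yuki: 362; preferring Yuki to Marcus: 280.
Marcus wins the head-to-head.

Marcus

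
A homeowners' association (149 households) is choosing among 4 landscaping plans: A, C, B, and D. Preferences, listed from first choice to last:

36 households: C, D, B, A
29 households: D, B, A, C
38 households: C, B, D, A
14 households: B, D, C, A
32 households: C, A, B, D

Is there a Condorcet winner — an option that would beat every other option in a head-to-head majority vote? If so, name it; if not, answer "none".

C vs A: 120–29 for C.
C vs B: 106–43 for C.
C vs D: 106–43 for C.
C beats every other option head-to-head.

C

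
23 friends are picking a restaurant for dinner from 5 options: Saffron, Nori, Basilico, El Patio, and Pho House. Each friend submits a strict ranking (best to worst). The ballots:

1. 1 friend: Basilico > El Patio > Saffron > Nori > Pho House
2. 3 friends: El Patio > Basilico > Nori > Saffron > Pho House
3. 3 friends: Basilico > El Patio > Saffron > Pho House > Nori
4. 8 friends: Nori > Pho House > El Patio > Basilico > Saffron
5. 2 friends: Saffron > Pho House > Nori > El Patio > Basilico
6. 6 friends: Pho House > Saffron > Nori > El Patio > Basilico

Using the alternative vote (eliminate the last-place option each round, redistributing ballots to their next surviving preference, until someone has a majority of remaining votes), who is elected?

Round 1: Saffron 2, Nori 8, Basilico 4, El Patio 3, Pho House 6. Eliminate Saffron.
Round 2: Nori 8, Basilico 4, El Patio 3, Pho House 8. Eliminate El Patio.
Round 3: Nori 8, Basilico 7, Pho House 8. Eliminate Basilico.
Round 4: Nori 12, Pho House 11. Nori has a majority.

Nori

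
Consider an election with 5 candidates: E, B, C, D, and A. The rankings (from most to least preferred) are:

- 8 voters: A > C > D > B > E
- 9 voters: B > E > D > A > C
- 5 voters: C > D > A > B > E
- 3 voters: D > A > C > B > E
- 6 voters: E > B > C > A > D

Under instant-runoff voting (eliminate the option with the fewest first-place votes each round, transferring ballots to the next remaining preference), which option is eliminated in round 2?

C

Round 1: E 6, B 9, C 5, D 3, A 8. Eliminate D.
Round 2: E 6, B 9, C 5, A 11. Eliminate C.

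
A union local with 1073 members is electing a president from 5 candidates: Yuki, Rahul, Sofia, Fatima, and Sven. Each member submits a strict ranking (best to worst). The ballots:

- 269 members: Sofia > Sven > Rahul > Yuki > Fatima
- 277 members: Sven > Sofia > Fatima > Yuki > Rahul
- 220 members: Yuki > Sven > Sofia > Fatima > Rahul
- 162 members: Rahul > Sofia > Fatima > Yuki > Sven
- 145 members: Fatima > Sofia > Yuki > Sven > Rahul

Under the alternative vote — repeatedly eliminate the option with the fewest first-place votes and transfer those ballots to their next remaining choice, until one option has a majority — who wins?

Round 1: Yuki 220, Rahul 162, Sofia 269, Fatima 145, Sven 277. Eliminate Fatima.
Round 2: Yuki 220, Rahul 162, Sofia 414, Sven 277. Eliminate Rahul.
Round 3: Yuki 220, Sofia 576, Sven 277. Sofia has a majority.

Sofia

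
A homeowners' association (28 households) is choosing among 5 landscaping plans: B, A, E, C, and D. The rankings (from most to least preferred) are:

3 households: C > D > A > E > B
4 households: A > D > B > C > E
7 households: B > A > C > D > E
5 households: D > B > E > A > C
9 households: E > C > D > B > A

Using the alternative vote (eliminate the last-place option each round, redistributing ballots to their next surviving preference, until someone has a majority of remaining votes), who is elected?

Round 1: B 7, A 4, E 9, C 3, D 5. Eliminate C.
Round 2: B 7, A 4, E 9, D 8. Eliminate A.
Round 3: B 7, E 9, D 12. Eliminate B.
Round 4: E 9, D 19. D has a majority.

D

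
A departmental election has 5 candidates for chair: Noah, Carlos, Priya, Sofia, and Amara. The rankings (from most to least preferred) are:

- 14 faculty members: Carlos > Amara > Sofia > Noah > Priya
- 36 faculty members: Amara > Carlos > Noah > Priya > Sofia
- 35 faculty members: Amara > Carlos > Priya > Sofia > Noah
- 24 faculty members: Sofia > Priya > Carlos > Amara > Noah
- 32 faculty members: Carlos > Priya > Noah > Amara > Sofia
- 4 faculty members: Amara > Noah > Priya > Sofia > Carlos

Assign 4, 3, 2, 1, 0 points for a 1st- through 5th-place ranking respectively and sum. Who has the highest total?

Noah: 14·1 + 36·2 + 35·0 + 24·0 + 32·2 + 4·3 = 162
Carlos: 14·4 + 36·3 + 35·3 + 24·2 + 32·4 + 4·0 = 445
Priya: 14·0 + 36·1 + 35·2 + 24·3 + 32·3 + 4·2 = 282
Sofia: 14·2 + 36·0 + 35·1 + 24·4 + 32·0 + 4·1 = 163
Amara: 14·3 + 36·4 + 35·4 + 24·1 + 32·1 + 4·4 = 398
Carlos has the highest Borda score (445).

Carlos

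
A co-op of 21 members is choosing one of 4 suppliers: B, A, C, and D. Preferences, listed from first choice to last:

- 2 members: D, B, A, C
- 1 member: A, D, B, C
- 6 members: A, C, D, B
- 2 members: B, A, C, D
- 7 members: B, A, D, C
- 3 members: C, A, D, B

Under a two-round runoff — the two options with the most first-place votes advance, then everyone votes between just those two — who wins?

B

Round 1 first-place votes: B 9, A 7, C 3, D 2.
B and A advance.
Runoff: B is preferred to A by 11 voters; A by 10.
B wins the runoff.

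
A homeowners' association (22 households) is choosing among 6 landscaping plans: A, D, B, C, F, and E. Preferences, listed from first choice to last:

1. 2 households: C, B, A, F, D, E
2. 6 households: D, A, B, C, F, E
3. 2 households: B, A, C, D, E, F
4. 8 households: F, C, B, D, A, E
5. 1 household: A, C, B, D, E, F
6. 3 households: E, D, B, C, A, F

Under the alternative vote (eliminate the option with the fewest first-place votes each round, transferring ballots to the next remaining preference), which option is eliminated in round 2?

Round 1: A 1, D 6, B 2, C 2, F 8, E 3. Eliminate A.
Round 2: D 6, B 2, C 3, F 8, E 3. Eliminate B.

B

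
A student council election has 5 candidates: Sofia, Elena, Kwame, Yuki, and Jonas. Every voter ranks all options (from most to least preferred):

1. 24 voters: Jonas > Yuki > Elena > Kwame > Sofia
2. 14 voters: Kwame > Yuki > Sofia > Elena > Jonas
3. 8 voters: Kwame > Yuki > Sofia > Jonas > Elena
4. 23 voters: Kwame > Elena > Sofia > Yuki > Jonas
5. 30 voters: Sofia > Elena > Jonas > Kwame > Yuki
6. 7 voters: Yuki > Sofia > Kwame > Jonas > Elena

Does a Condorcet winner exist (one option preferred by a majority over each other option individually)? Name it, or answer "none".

none

Checking pairwise contests:
Kwame beats Sofia 69–37.
Sofia beats Elena 59–47.
Elena beats Kwame 54–52.
Kwame beats Yuki 75–31.
Sofia beats Jonas 82–24.
Every option loses at least one head-to-head, so there is no Condorcet winner.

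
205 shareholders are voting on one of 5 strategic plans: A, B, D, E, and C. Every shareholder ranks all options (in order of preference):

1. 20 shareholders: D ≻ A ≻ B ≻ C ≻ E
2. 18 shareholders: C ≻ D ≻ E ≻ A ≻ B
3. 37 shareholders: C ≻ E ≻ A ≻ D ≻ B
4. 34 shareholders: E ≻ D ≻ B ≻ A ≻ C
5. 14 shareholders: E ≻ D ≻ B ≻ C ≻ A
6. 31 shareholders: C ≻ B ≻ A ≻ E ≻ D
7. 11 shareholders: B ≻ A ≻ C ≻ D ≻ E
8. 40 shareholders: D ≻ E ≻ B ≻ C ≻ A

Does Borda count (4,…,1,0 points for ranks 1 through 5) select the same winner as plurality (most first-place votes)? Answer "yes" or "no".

no

Borda — scores: A 281, B 353, D 486, E 490, C 440. Winner: E.
Plurality — first-place votes: A 0, B 11, D 60, E 48, C 86. Winner: C.
The two methods disagree.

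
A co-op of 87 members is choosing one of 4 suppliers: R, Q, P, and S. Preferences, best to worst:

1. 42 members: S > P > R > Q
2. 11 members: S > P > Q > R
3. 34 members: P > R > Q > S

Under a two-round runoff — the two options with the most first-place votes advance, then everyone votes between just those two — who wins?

S

Round 1 first-place votes: R 0, Q 0, P 34, S 53.
S and P advance.
Runoff: S is preferred to P by 53 voters; P by 34.
S wins the runoff.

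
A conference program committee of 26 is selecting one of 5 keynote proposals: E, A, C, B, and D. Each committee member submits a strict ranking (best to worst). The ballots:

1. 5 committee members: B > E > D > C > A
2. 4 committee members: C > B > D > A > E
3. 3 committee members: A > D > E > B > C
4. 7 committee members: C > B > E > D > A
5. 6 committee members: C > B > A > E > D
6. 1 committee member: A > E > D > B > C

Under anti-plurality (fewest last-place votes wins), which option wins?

B

Last-place votes: E 4, A 12, C 4, B 0, D 6.
B is ranked last by the fewest voters, so B wins.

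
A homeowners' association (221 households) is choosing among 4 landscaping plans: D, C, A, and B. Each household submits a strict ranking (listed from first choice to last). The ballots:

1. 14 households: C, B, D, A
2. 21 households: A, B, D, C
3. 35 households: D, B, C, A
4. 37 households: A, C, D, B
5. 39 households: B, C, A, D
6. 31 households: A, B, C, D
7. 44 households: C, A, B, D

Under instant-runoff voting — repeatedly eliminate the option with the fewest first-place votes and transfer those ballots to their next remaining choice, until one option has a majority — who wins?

A

Round 1: D 35, C 58, A 89, B 39. Eliminate D.
Round 2: C 58, A 89, B 74. Eliminate C.
Round 3: A 133, B 88. A has a majority.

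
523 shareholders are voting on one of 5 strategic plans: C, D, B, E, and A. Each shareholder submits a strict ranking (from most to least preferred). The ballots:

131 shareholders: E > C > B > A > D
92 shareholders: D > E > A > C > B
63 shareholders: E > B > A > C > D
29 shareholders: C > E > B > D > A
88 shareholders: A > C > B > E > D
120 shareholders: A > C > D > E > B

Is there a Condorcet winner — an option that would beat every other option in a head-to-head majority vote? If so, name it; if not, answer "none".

E

E vs C: 286–237 for E.
E vs D: 311–212 for E.
E vs B: 435–88 for E.
E vs A: 315–208 for E.
E beats every other option head-to-head.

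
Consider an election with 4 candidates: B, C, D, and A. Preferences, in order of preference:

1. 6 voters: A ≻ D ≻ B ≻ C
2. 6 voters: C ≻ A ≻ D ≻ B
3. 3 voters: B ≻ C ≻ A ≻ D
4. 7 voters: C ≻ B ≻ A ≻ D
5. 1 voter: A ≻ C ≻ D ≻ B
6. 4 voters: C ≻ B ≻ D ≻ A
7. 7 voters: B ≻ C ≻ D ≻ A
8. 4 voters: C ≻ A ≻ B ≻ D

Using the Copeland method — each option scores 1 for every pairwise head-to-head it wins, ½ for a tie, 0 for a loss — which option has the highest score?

B: beats D and A; loses to C → score 2.
C: beats B, D, and A → score 3.
D: loses to B, C, and A → score 0.
A: beats D; loses to B and C → score 1.
C has the best pairwise record.

C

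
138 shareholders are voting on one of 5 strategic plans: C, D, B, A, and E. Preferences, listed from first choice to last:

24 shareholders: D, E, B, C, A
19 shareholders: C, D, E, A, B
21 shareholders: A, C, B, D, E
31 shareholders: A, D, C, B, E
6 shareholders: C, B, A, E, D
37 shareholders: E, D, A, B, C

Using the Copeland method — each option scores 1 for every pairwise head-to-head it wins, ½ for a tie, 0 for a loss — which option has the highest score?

D

C: beats B and E; loses to D and A → score 2.
D: beats C, B, A, and E → score 4.
B: loses to C, D, A, and E → score 0.
A: beats C and B; loses to D and E → score 2.
E: beats B and A; loses to C and D → score 2.
D has the best pairwise record.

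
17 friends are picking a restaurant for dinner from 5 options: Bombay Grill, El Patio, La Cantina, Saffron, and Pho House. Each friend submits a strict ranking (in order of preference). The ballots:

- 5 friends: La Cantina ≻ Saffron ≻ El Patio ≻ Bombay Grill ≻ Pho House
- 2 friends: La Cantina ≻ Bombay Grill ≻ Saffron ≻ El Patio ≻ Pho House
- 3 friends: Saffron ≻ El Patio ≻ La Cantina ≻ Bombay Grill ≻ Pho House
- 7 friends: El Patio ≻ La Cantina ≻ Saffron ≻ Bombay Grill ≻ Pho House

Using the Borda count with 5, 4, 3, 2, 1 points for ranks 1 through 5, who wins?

Bombay Grill: 5·2 + 2·4 + 3·2 + 7·2 = 38
El Patio: 5·3 + 2·2 + 3·4 + 7·5 = 66
La Cantina: 5·5 + 2·5 + 3·3 + 7·4 = 72
Saffron: 5·4 + 2·3 + 3·5 + 7·3 = 62
Pho House: 5·1 + 2·1 + 3·1 + 7·1 = 17
La Cantina has the highest Borda score (72).

La Cantina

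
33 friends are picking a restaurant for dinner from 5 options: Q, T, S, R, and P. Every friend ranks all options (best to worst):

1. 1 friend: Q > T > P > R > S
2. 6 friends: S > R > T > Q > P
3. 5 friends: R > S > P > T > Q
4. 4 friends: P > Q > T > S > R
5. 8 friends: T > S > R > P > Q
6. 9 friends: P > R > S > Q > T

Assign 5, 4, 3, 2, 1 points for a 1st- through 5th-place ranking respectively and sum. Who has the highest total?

S

Q: 1·5 + 6·2 + 5·1 + 4·4 + 8·1 + 9·2 = 64
T: 1·4 + 6·3 + 5·2 + 4·3 + 8·5 + 9·1 = 93
S: 1·1 + 6·5 + 5·4 + 4·2 + 8·4 + 9·3 = 118
R: 1·2 + 6·4 + 5·5 + 4·1 + 8·3 + 9·4 = 115
P: 1·3 + 6·1 + 5·3 + 4·5 + 8·2 + 9·5 = 105
S has the highest Borda score (118).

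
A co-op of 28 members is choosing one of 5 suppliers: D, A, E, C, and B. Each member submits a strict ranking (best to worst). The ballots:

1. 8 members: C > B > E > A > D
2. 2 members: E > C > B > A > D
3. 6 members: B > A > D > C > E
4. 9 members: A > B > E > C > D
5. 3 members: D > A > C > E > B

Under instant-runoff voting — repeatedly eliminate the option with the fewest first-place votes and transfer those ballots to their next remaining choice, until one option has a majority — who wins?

Round 1: D 3, A 9, E 2, C 8, B 6. Eliminate E.
Round 2: D 3, A 9, C 10, B 6. Eliminate D.
Round 3: A 12, C 10, B 6. Eliminate B.
Round 4: A 18, C 10. A has a majority.

A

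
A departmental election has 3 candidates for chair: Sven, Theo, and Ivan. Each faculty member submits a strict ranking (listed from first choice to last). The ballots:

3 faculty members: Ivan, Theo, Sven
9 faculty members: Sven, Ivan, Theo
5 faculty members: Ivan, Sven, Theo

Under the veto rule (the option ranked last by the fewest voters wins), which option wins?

Last-place votes: Sven 3, Theo 14, Ivan 0.
Ivan is ranked last by the fewest voters, so Ivan wins.

Ivan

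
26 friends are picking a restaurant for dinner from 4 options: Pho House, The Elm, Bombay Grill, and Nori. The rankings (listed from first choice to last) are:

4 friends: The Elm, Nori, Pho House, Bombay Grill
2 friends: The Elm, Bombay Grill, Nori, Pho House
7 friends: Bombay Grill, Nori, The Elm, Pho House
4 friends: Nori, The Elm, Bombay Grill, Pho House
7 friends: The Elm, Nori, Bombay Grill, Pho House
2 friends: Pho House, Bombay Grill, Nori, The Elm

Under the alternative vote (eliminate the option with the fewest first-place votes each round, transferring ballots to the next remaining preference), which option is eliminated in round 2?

Nori

Round 1: Pho House 2, The Elm 13, Bombay Grill 7, Nori 4. Eliminate Pho House.
Round 2: The Elm 13, Bombay Grill 9, Nori 4. Eliminate Nori.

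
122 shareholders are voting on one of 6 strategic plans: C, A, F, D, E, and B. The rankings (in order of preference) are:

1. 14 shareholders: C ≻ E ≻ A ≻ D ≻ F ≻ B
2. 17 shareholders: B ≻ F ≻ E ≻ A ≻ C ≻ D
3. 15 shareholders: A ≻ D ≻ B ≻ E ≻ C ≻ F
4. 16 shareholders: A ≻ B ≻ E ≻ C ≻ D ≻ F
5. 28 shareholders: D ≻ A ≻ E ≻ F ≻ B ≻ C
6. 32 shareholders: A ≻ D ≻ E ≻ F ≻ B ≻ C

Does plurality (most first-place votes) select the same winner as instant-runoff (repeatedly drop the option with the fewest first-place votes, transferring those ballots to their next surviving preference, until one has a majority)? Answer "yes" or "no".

Plurality — first-place votes: C 14, A 63, F 0, D 28, E 0, B 17. Winner: A.
Instant-runoff — R1 C 14, A 63, F 0, D 28, E 0, B 17 (A winner). Winner: A.
The two methods agree.

yes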